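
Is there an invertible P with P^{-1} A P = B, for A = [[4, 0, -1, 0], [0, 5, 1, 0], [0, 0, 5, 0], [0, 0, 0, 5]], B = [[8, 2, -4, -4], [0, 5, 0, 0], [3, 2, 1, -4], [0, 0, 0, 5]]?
No.

Both have characteristic polynomial (x - 5)^3(x - 4), but the minimal polynomial of A is (x - 5)^2(x - 4) while the minimal polynomial of B is (x - 5)(x - 4). The minimal polynomial is a similarity invariant, so A and B are not similar.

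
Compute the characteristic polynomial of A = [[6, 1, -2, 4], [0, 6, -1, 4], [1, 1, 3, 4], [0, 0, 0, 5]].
χ_A(x) = (x - 5)^4

xI - A = [[x - 6, -1, 2, -4], [0, x - 6, 1, -4], [-1, -1, x - 3, -4], [0, 0, 0, x - 5]].

Expanding det(xI - A) along the first row:
det(xI - A) = + (x - 6)·det([[x - 6, 1, -4], [-1, x - 3, -4], [0, 0, x - 5]]) - (-1)·det([[0, 1, -4], [-1, x - 3, -4], [0, 0, x - 5]]) + (2)·det([[0, x - 6, -4], [-1, -1, -4], [0, 0, x - 5]]) - (-4)·det([[0, x - 6, 1], [-1, -1, x - 3], [0, 0, 0]]).

Evaluating gives χ_A(x) = x^4 - 20x^3 + 150x^2 - 500x + 625 = (x - 5)^4.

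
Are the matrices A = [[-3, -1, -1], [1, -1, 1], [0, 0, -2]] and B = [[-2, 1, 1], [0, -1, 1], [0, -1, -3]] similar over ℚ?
Two matrices over a field are similar if and only if they have the same invariant factors.

Both A and B have characteristic polynomial (x + 2)^3 and minimal polynomial (x + 2)^2. Computing further, both have invariant factors x + 2, (x + 2)^2. Hence A and B are similar.

Yes.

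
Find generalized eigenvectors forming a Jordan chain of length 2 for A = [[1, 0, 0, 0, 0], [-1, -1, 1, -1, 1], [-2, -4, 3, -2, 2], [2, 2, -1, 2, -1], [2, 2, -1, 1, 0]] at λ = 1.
v_1 = [[1, 0, 3, -1, -2]]^T, v_2 = [[0, 1, 2, 0, 0]]^T

We seek v_1 ∈ ker((A - I)^2) \ ker(A - I), then set v_{i+1} = (A - I) v_i.

One such chain is v_1 = [[1, 0, 3, -1, -2]]^T, v_2 = [[0, 1, 2, 0, 0]]^T. Check: (A - I) v_2 = [[0, 0, 0, 0, 0]]^T = 0.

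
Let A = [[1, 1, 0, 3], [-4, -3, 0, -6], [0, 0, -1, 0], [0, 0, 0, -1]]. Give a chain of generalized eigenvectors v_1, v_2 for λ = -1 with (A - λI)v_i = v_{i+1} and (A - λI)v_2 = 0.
v_1 = [[0, 1, 0, 0]]^T, v_2 = [[1, -2, 0, 0]]^T

We seek v_1 ∈ ker((A + I)^2) \ ker(A + I), then set v_{i+1} = (A + I) v_i.

One such chain is v_1 = [[0, 1, 0, 0]]^T, v_2 = [[1, -2, 0, 0]]^T. Check: (A + I) v_2 = [[0, 0, 0, 0]]^T = 0.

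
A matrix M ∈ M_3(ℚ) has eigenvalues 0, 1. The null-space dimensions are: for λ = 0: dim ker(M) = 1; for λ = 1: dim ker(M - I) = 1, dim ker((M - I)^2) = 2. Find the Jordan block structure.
Jordan blocks: (0, 1), (1, 2)

λ = 0: successive nullity increments [1] count blocks of size ≥ k; block sizes are [1].
λ = 1: successive nullity increments [1, 1] count blocks of size ≥ k; block sizes are [2].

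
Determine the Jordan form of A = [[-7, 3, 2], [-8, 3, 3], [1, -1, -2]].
J = [[-2, 1, 0], [0, -2, 1], [0, 0, -2]]

The characteristic polynomial is det(xI - A) = (x + 2)^3, so the eigenvalues are -2 (algebraic multiplicity 3).

For λ = -2: rank(A + 2I) = 2, rank((A + 2I)^2) = 1, rank((A + 2I)^3) = 0. The eigenspace has dimension 3 - 2 = 1, so there is 1 Jordan block; the rank sequence gives block sizes [3].

Assembling the blocks gives the Jordan form J above.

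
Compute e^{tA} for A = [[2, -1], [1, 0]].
A has Jordan form J = [[1, 1], [0, 1]] with A = PJP^{-1}, so e^{tA} = P e^{tJ} P^{-1}.

For a Jordan block J_k(λ), e^{tJ_k(λ)} = e^{λt} · (I + tN + t^2 N^2/2! + ... + t^{k-1} N^{k-1}/(k-1)!) where N is the nilpotent superdiagonal part.

Assembling the blocks and conjugating back gives the entries of e^{tA} as shown above.

e^{tA} = [[(t + 1)*e^{t}, -t*e^{t}], [t*e^{t}, (1 - t)*e^{t}]]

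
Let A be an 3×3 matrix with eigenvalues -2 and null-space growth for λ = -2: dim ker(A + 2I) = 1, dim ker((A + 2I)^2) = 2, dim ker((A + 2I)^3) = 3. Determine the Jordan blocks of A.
Jordan blocks: (-2, 3)

λ = -2: successive nullity increments [1, 1, 1] count blocks of size ≥ k; block sizes are [3].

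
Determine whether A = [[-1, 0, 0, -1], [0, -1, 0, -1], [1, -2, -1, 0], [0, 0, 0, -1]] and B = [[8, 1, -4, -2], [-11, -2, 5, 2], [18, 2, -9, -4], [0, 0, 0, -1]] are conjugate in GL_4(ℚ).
Two matrices over a field are similar if and only if they have the same invariant factors.

Both A and B have characteristic polynomial (x + 1)^4 and minimal polynomial (x + 1)^3. Computing further, both have invariant factors x + 1, (x + 1)^3. Hence A and B are similar.

Yes.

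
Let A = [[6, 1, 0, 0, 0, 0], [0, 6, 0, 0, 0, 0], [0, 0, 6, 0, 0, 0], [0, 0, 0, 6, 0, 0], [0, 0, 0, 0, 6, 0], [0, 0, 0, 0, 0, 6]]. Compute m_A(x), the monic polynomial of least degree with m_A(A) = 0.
The characteristic polynomial factors as (x - 6)^6. The minimal polynomial is ∏(x - λ)^{k_λ} where k_λ is the size of the largest Jordan block at λ.

For λ = 6: rank(A - 6I) = 1, and the largest Jordan block has size 2 (the smallest k with rank((A - 6I)^k) = rank((A - 6I)^(k+1))).

So m_A(x) = (x - 6)^2.

m_A(x) = (x - 6)^2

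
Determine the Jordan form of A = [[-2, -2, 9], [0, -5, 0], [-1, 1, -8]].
The characteristic polynomial is det(xI - A) = (x + 5)^3, so the eigenvalues are -5 (algebraic multiplicity 3).

For λ = -5: rank(A + 5I) = 2, rank((A + 5I)^2) = 1, rank((A + 5I)^3) = 0. The eigenspace has dimension 3 - 2 = 1, so there is 1 Jordan block; the rank sequence gives block sizes [3].

Assembling the blocks gives the Jordan form J above.

J = [[-5, 1, 0], [0, -5, 1], [0, 0, -5]]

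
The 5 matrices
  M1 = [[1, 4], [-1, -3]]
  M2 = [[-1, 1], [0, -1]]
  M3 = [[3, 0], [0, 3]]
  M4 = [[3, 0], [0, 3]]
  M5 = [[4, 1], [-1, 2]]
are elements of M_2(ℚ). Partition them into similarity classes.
3 classes: {M1, M2}, {M3, M4}, {M5}

Characteristic polynomials: χ_{M1} = (x + 1)^2, χ_{M2} = (x + 1)^2, χ_{M3} = (x - 3)^2, χ_{M4} = (x - 3)^2, χ_{M5} = (x - 3)^2.

{M1, M2}: invariant factors (x + 1)^2.

{M3, M4}: invariant factors x - 3, x - 3.

{M5}: invariant factors (x - 3)^2.

Matrices are similar if and only if their invariant-factor lists agree; the partition into similarity classes is {M1, M2}, {M3, M4}, {M5}.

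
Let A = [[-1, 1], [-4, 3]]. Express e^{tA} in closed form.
A has Jordan form J = [[1, 1], [0, 1]] with A = PJP^{-1}, so e^{tA} = P e^{tJ} P^{-1}.

For a Jordan block J_k(λ), e^{tJ_k(λ)} = e^{λt} · (I + tN + t^2 N^2/2! + ... + t^{k-1} N^{k-1}/(k-1)!) where N is the nilpotent superdiagonal part.

Assembling the blocks and conjugating back gives the entries of e^{tA} as shown above.

e^{tA} = [[(1 - 2*t)*e^{t}, t*e^{t}], [-4*t*e^{t}, (2*t + 1)*e^{t}]]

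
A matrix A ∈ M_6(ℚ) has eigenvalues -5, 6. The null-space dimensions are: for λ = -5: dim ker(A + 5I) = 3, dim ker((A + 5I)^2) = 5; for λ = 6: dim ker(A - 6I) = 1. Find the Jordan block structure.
Jordan blocks: (-5, 2), (-5, 2), (-5, 1), (6, 1)

λ = -5: successive nullity increments [3, 2] count blocks of size ≥ k; block sizes are [2, 2, 1].
λ = 6: successive nullity increments [1] count blocks of size ≥ k; block sizes are [1].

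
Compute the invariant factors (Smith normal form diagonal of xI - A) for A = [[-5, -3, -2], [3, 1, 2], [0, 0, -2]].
The Jordan structure of A has elementary divisors (x + 2)^2, (x + 2). Arranging the block sizes at each eigenvalue in decreasing order and taking row products gives the invariant factors.

Invariant factors (smallest first, each dividing the next): x + 2, (x + 2)^2.

Check: the last factor (x + 2)^2 is the minimal polynomial, and the product (x + 2)^3 is the characteristic polynomial.

x + 2, (x + 2)^2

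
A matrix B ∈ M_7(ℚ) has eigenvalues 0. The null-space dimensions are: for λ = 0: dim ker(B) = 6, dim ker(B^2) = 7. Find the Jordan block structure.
λ = 0: successive nullity increments [6, 1] count blocks of size ≥ k; block sizes are [2, 1, 1, 1, 1, 1].

Jordan blocks: (0, 2), (0, 1), (0, 1), (0, 1), (0, 1), (0, 1)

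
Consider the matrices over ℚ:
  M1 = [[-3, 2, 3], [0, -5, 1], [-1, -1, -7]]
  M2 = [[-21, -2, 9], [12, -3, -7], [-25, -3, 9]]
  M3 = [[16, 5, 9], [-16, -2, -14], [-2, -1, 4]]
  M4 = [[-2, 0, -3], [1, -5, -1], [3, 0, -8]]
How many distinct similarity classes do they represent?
Characteristic polynomials: χ_{M1} = (x + 5)^3, χ_{M2} = (x + 5)^3, χ_{M3} = (x - 6)^3, χ_{M4} = (x + 5)^3.

{M1, M2}: invariant factors (x + 5)^3.

{M3}: invariant factors (x - 6)^3.

{M4}: invariant factors x + 5, (x + 5)^2.

Matrices are similar if and only if their invariant-factor lists agree; the partition into similarity classes is {M1, M2}, {M3}, {M4}.

3 classes: {M1, M2}, {M3}, {M4}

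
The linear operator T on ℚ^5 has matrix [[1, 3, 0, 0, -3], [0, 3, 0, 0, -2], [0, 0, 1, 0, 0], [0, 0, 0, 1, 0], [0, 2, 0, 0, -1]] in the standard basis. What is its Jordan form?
J = [[1, 1, 0, 0, 0], [0, 1, 0, 0, 0], [0, 0, 1, 0, 0], [0, 0, 0, 1, 0], [0, 0, 0, 0, 1]]

The characteristic polynomial is det(xI - A) = (x - 1)^5, so the eigenvalues are 1 (algebraic multiplicity 5).

For λ = 1: rank(A - I) = 1, rank((A - I)^2) = 0. The eigenspace has dimension 5 - 1 = 4, so there are 4 Jordan blocks; the rank sequence gives block sizes [2, 1, 1, 1].

Assembling the blocks gives the Jordan form J above.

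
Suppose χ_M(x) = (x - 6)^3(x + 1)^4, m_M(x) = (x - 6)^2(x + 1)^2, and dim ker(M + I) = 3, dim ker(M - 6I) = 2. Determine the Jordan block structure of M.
λ = -1: algebraic multiplicity 4 (exponent in χ_M), largest block size 2 (exponent in m_M), 3 blocks (geometric multiplicity). These force block sizes [2, 1, 1].
λ = 6: algebraic multiplicity 3 (exponent in χ_M), largest block size 2 (exponent in m_M), 2 blocks (geometric multiplicity). These force block sizes [2, 1].

Jordan blocks: (-1, 2), (-1, 1), (-1, 1), (6, 2), (6, 1)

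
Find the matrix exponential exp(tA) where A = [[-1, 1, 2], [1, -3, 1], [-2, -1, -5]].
e^{tA} = [[(t^2 + 4*t + 2)*e^{-3*t}/2, t*e^{-3*t}, t*(t + 4)*e^{-3*t}/2], [t*e^{-3*t}, e^{-3*t}, t*e^{-3*t}], [t*(-t - 4)*e^{-3*t}/2, -t*e^{-3*t}, (-t^2 - 4*t + 2)*e^{-3*t}/2]]

A has Jordan form J = [[-3, 1, 0], [0, -3, 1], [0, 0, -3]] with A = PJP^{-1}, so e^{tA} = P e^{tJ} P^{-1}.

For a Jordan block J_k(λ), e^{tJ_k(λ)} = e^{λt} · (I + tN + t^2 N^2/2! + ... + t^{k-1} N^{k-1}/(k-1)!) where N is the nilpotent superdiagonal part.

Assembling the blocks and conjugating back gives the entries of e^{tA} as shown above.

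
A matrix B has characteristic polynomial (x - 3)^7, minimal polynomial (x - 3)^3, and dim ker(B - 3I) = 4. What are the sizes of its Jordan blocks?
λ = 3: algebraic multiplicity 7 (exponent in χ_B), largest block size 3 (exponent in m_B), 4 blocks (geometric multiplicity). These force block sizes [3, 2, 1, 1].

Jordan blocks: (3, 3), (3, 2), (3, 1), (3, 1)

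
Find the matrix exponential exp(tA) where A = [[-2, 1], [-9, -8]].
A has Jordan form J = [[-5, 1], [0, -5]] with A = PJP^{-1}, so e^{tA} = P e^{tJ} P^{-1}.

For a Jordan block J_k(λ), e^{tJ_k(λ)} = e^{λt} · (I + tN + t^2 N^2/2! + ... + t^{k-1} N^{k-1}/(k-1)!) where N is the nilpotent superdiagonal part.

Assembling the blocks and conjugating back gives the entries of e^{tA} as shown above.

e^{tA} = [[(3*t + 1)*e^{-5*t}, t*e^{-5*t}], [-9*t*e^{-5*t}, (1 - 3*t)*e^{-5*t}]]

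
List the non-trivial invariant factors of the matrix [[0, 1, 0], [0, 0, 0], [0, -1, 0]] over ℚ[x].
The Jordan structure of A has elementary divisors x^2, x. Arranging the block sizes at each eigenvalue in decreasing order and taking row products gives the invariant factors.

Invariant factors (smallest first, each dividing the next): x, x^2.

Check: the last factor x^2 is the minimal polynomial, and the product x^3 is the characteristic polynomial.

x, x^2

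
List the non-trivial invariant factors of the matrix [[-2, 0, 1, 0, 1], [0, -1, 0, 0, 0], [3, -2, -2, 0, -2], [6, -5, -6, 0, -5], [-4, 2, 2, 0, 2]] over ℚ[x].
The Jordan structure of A has elementary divisors (x + 1)^2, (x + 1), x^2. Arranging the block sizes at each eigenvalue in decreasing order and taking row products gives the invariant factors.

Invariant factors (smallest first, each dividing the next): x + 1, x^2(x + 1)^2.

Check: the last factor x^2(x + 1)^2 is the minimal polynomial, and the product x^2(x + 1)^3 is the characteristic polynomial.

x + 1, x^2(x + 1)^2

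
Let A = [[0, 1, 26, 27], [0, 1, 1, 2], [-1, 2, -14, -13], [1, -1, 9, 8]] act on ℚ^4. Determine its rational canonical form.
R = [[0, 0, 0, 25], [1, 0, 0, 15], [0, 1, 0, 2], [0, 0, 1, -5]]

The invariant factors of A (the non-unit diagonal entries of the Smith normal form of xI - A over ℚ[x]) are (x + 5)(x^3 - 2x - 5), each dividing the next. The characteristic polynomial is their product, (x + 5)(x^3 - 2x - 5).

The rational canonical form is the block-diagonal matrix of companion matrices C(f_i):
R = [[0, 0, 0, 25], [1, 0, 0, 15], [0, 1, 0, 2], [0, 0, 1, -5]].

Note the characteristic polynomial does not split into linear factors over ℚ, so A has no Jordan form over ℚ; the rational canonical form exists over any field.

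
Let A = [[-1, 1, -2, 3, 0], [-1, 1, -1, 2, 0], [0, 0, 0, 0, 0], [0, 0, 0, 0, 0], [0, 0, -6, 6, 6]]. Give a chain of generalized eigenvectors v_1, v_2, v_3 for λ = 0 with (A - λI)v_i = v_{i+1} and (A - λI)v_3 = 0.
v_1 = [[0, -1, 2, 1, 1]]^T, v_2 = [[-2, -1, 0, 0, 0]]^T, v_3 = [[1, 1, 0, 0, 0]]^T

We seek v_1 ∈ ker(A^3) \ ker(A^2), then set v_{i+1} = A v_i.

One such chain is v_1 = [[0, -1, 2, 1, 1]]^T, v_2 = [[-2, -1, 0, 0, 0]]^T, v_3 = [[1, 1, 0, 0, 0]]^T. Check: A v_3 = [[0, 0, 0, 0, 0]]^T = 0.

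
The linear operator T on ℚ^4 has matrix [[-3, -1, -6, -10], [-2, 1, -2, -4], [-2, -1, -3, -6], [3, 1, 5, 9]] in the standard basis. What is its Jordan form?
The characteristic polynomial is det(xI - A) = (x - 1)^4, so the eigenvalues are 1 (algebraic multiplicity 4).

For λ = 1: rank(A - I) = 2, rank((A - I)^2) = 0. The eigenspace has dimension 4 - 2 = 2, so there are 2 Jordan blocks; the rank sequence gives block sizes [2, 2].

Assembling the blocks gives the Jordan form J above.

J = [[1, 1, 0, 0], [0, 1, 0, 0], [0, 0, 1, 1], [0, 0, 0, 1]]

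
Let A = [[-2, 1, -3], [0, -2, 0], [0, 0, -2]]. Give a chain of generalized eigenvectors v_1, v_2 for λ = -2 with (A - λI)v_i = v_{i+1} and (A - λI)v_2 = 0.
We seek v_1 ∈ ker((A + 2I)^2) \ ker(A + 2I), then set v_{i+1} = (A + 2I) v_i.

One such chain is v_1 = [[-2, 1, 0]]^T, v_2 = [[1, 0, 0]]^T. Check: (A + 2I) v_2 = [[0, 0, 0]]^T = 0.

v_1 = [[-2, 1, 0]]^T, v_2 = [[1, 0, 0]]^T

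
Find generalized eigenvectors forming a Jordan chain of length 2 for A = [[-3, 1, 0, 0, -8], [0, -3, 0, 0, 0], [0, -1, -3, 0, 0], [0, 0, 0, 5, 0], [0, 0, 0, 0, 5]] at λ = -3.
v_1 = [[1, 1, -2, 0, 0]]^T, v_2 = [[1, 0, -1, 0, 0]]^T

We seek v_1 ∈ ker((A + 3I)^2) \ ker(A + 3I), then set v_{i+1} = (A + 3I) v_i.

One such chain is v_1 = [[1, 1, -2, 0, 0]]^T, v_2 = [[1, 0, -1, 0, 0]]^T. Check: (A + 3I) v_2 = [[0, 0, 0, 0, 0]]^T = 0.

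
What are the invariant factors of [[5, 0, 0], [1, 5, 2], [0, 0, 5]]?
x - 5, (x - 5)^2

The Jordan structure of A has elementary divisors (x - 5)^2, (x - 5). Arranging the block sizes at each eigenvalue in decreasing order and taking row products gives the invariant factors.

Invariant factors (smallest first, each dividing the next): x - 5, (x - 5)^2.

Check: the last factor (x - 5)^2 is the minimal polynomial, and the product (x - 5)^3 is the characteristic polynomial.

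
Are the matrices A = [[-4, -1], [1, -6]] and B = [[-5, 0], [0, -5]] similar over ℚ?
No.

Both have characteristic polynomial (x + 5)^2, but the minimal polynomial of A is (x + 5)^2 while the minimal polynomial of B is x + 5. The minimal polynomial is a similarity invariant, so A and B are not similar.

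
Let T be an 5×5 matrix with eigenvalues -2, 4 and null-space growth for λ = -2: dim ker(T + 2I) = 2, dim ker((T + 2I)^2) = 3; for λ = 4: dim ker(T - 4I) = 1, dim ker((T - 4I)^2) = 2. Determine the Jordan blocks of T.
Jordan blocks: (-2, 2), (-2, 1), (4, 2)

λ = -2: successive nullity increments [2, 1] count blocks of size ≥ k; block sizes are [2, 1].
λ = 4: successive nullity increments [1, 1] count blocks of size ≥ k; block sizes are [2].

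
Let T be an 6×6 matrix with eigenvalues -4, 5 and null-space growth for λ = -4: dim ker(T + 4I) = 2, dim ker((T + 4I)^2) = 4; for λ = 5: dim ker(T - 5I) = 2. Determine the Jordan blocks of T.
Jordan blocks: (-4, 2), (-4, 2), (5, 1), (5, 1)

λ = -4: successive nullity increments [2, 2] count blocks of size ≥ k; block sizes are [2, 2].
λ = 5: successive nullity increments [2] count blocks of size ≥ k; block sizes are [1, 1].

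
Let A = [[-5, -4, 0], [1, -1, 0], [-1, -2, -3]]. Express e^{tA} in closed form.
e^{tA} = [[(1 - 2*t)*e^{-3*t}, -4*t*e^{-3*t}, 0], [t*e^{-3*t}, (2*t + 1)*e^{-3*t}, 0], [-t*e^{-3*t}, -2*t*e^{-3*t}, e^{-3*t}]]

A has Jordan form J = [[-3, 1, 0], [0, -3, 0], [0, 0, -3]] with A = PJP^{-1}, so e^{tA} = P e^{tJ} P^{-1}.

For a Jordan block J_k(λ), e^{tJ_k(λ)} = e^{λt} · (I + tN + t^2 N^2/2! + ... + t^{k-1} N^{k-1}/(k-1)!) where N is the nilpotent superdiagonal part.

Assembling the blocks and conjugating back gives the entries of e^{tA} as shown above.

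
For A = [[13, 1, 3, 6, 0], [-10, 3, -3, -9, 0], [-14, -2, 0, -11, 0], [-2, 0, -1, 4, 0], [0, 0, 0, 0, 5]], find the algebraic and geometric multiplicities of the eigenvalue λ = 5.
algebraic multiplicity 5, geometric multiplicity 3

The characteristic polynomial is (x - 5)^5, so the factor x - 5 appears with exponent 5: the algebraic multiplicity is 5.

rank(A - 5I) = 2, so the eigenspace has dimension 5 - 2 = 3: the geometric multiplicity is 3.

Since 3 < 5, A is not diagonalizable.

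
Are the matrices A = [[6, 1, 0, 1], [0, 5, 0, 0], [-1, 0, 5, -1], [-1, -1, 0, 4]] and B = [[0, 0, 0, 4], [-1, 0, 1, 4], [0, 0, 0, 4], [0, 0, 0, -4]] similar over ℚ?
No.

trace(A) = 20 but trace(B) = -4. The trace is a similarity invariant, so A and B are not similar.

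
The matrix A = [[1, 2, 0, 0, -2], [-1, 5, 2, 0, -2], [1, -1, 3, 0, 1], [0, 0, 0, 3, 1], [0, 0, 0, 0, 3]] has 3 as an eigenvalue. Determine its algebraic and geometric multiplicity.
The characteristic polynomial is (x - 3)^5, so the factor x - 3 appears with exponent 5: the algebraic multiplicity is 5.

rank(A - 3I) = 3, so the eigenspace has dimension 5 - 3 = 2: the geometric multiplicity is 2.

Since 2 < 5, A is not diagonalizable.

algebraic multiplicity 5, geometric multiplicity 2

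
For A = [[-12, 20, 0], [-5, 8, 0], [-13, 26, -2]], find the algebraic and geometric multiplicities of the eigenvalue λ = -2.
The characteristic polynomial is (x + 2)^3, so the factor x + 2 appears with exponent 3: the algebraic multiplicity is 3.

rank(A + 2I) = 1, so the eigenspace has dimension 3 - 1 = 2: the geometric multiplicity is 2.

Since 2 < 3, A is not diagonalizable.

algebraic multiplicity 3, geometric multiplicity 2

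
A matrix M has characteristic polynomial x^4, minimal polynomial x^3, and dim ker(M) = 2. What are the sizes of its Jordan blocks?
Jordan blocks: (0, 3), (0, 1)

λ = 0: algebraic multiplicity 4 (exponent in χ_M), largest block size 3 (exponent in m_M), 2 blocks (geometric multiplicity). These force block sizes [3, 1].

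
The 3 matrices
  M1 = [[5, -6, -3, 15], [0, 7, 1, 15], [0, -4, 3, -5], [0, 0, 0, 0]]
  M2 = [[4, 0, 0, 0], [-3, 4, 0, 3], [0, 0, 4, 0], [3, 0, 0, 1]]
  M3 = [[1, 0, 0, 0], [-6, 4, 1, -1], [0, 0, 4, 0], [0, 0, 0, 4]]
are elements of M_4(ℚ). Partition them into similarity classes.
3 classes: {M1}, {M2}, {M3}

Characteristic polynomials: χ_{M1} = x(x - 5)^3, χ_{M2} = (x - 4)^3(x - 1), χ_{M3} = (x - 4)^3(x - 1).

{M1}: invariant factors x - 5, x(x - 5)^2.

{M2}: invariant factors x - 4, x - 4, (x - 4)(x - 1).

{M3}: invariant factors x - 4, (x - 4)^2(x - 1).

Matrices are similar if and only if their invariant-factor lists agree; the partition into similarity classes is {M1}, {M2}, {M3}.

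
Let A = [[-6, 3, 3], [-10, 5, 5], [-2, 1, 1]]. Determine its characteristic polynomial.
χ_A(x) = x^3

xI - A = [[x + 6, -3, -3], [10, x - 5, -5], [2, -1, x - 1]].

Expanding det(xI - A) along the first row:
det(xI - A) = + (x + 6)·det([[x - 5, -5], [-1, x - 1]]) - (-3)·det([[10, -5], [2, x - 1]]) + (-3)·det([[10, x - 5], [2, -1]]).

Evaluating gives χ_A(x) = x^3.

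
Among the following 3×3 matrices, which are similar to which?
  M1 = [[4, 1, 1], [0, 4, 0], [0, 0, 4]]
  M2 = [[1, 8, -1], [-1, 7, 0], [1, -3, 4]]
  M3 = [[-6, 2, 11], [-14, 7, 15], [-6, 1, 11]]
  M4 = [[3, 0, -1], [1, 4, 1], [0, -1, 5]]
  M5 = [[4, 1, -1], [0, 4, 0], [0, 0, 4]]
Characteristic polynomials: χ_{M1} = (x - 4)^3, χ_{M2} = (x - 4)^3, χ_{M3} = (x - 4)^3, χ_{M4} = (x - 4)^3, χ_{M5} = (x - 4)^3.

{M1, M5}: invariant factors x - 4, (x - 4)^2.

{M2, M3, M4}: invariant factors (x - 4)^3.

Matrices are similar if and only if their invariant-factor lists agree; the partition into similarity classes is {M1, M5}, {M2, M3, M4}.

2 classes: {M1, M5}, {M2, M3, M4}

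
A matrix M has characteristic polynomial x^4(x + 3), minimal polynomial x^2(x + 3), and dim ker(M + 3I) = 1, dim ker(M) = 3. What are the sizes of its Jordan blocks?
λ = -3: algebraic multiplicity 1 (exponent in χ_M), largest block size 1 (exponent in m_M), 1 block (geometric multiplicity). This forces block sizes [1].
λ = 0: algebraic multiplicity 4 (exponent in χ_M), largest block size 2 (exponent in m_M), 3 blocks (geometric multiplicity). These force block sizes [2, 1, 1].

Jordan blocks: (-3, 1), (0, 2), (0, 1), (0, 1)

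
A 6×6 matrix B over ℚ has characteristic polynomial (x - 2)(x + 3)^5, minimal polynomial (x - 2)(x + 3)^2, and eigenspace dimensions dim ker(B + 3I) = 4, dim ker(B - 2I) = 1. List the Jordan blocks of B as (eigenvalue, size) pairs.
λ = -3: algebraic multiplicity 5 (exponent in χ_B), largest block size 2 (exponent in m_B), 4 blocks (geometric multiplicity). These force block sizes [2, 1, 1, 1].
λ = 2: algebraic multiplicity 1 (exponent in χ_B), largest block size 1 (exponent in m_B), 1 block (geometric multiplicity). This forces block sizes [1].

Jordan blocks: (-3, 2), (-3, 1), (-3, 1), (-3, 1), (2, 1)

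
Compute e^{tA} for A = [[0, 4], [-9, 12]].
e^{tA} = [[(1 - 6*t)*e^{6*t}, 4*t*e^{6*t}], [-9*t*e^{6*t}, (6*t + 1)*e^{6*t}]]

A has Jordan form J = [[6, 1], [0, 6]] with A = PJP^{-1}, so e^{tA} = P e^{tJ} P^{-1}.

For a Jordan block J_k(λ), e^{tJ_k(λ)} = e^{λt} · (I + tN + t^2 N^2/2! + ... + t^{k-1} N^{k-1}/(k-1)!) where N is the nilpotent superdiagonal part.

Assembling the blocks and conjugating back gives the entries of e^{tA} as shown above.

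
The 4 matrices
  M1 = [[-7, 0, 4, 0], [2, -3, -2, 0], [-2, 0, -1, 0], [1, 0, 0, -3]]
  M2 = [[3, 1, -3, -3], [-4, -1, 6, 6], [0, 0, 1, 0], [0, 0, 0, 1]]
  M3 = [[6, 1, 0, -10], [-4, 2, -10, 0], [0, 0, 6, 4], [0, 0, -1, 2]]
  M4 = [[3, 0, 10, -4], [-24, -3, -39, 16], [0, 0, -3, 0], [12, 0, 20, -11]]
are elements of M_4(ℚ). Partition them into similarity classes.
Characteristic polynomials: χ_{M1} = (x + 3)^3(x + 5), χ_{M2} = (x - 1)^4, χ_{M3} = (x - 4)^4, χ_{M4} = (x + 3)^3(x + 5).

{M1, M4}: invariant factors x + 3, (x + 3)^2(x + 5).

{M2}: invariant factors x - 1, x - 1, (x - 1)^2.

{M3}: invariant factors (x - 4)^2, (x - 4)^2.

Matrices are similar if and only if their invariant-factor lists agree; the partition into similarity classes is {M1, M4}, {M2}, {M3}.

3 classes: {M1, M4}, {M2}, {M3}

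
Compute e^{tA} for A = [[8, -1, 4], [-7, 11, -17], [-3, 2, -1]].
A has Jordan form J = [[6, 1, 0], [0, 6, 1], [0, 0, 6]] with A = PJP^{-1}, so e^{tA} = P e^{tJ} P^{-1}.

For a Jordan block J_k(λ), e^{tJ_k(λ)} = e^{λt} · (I + tN + t^2 N^2/2! + ... + t^{k-1} N^{k-1}/(k-1)!) where N is the nilpotent superdiagonal part.

Assembling the blocks and conjugating back gives the entries of e^{tA} as shown above.

e^{tA} = [[(-t^2 + 4*t + 2)*e^{6*t}/2, t*(t - 2)*e^{6*t}/2, t*(8 - 3*t)*e^{6*t}/2], [t*(t - 7)*e^{6*t}, (-t^2 + 5*t + 1)*e^{6*t}, t*(3*t - 17)*e^{6*t}], [t*(t - 6)*e^{6*t}/2, t*(4 - t)*e^{6*t}/2, (3*t^2 - 14*t + 2)*e^{6*t}/2]]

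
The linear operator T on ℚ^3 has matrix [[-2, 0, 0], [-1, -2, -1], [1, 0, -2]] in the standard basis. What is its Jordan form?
J = [[-2, 1, 0], [0, -2, 1], [0, 0, -2]]

The characteristic polynomial is det(xI - A) = (x + 2)^3, so the eigenvalues are -2 (algebraic multiplicity 3).

For λ = -2: rank(A + 2I) = 2, rank((A + 2I)^2) = 1, rank((A + 2I)^3) = 0. The eigenspace has dimension 3 - 2 = 1, so there is 1 Jordan block; the rank sequence gives block sizes [3].

Assembling the blocks gives the Jordan form J above.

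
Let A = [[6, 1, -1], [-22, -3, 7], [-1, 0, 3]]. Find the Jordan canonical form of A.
J = [[2, 1, 0], [0, 2, 1], [0, 0, 2]]

The characteristic polynomial is det(xI - A) = (x - 2)^3, so the eigenvalues are 2 (algebraic multiplicity 3).

For λ = 2: rank(A - 2I) = 2, rank((A - 2I)^2) = 1, rank((A - 2I)^3) = 0. The eigenspace has dimension 3 - 2 = 1, so there is 1 Jordan block; the rank sequence gives block sizes [3].

Assembling the blocks gives the Jordan form J above.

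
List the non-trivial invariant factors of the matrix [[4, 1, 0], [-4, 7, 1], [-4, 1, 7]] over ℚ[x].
The Jordan structure of A has elementary divisors (x - 6)^3. Arranging the block sizes at each eigenvalue in decreasing order and taking row products gives the invariant factors.

Invariant factors (smallest first, each dividing the next): (x - 6)^3.

Check: the last factor (x - 6)^3 is the minimal polynomial, and the product (x - 6)^3 is the characteristic polynomial.

(x - 6)^3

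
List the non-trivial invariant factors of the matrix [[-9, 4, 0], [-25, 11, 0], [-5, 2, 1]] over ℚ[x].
The Jordan structure of A has elementary divisors (x - 1)^2, (x - 1). Arranging the block sizes at each eigenvalue in decreasing order and taking row products gives the invariant factors.

Invariant factors (smallest first, each dividing the next): x - 1, (x - 1)^2.

Check: the last factor (x - 1)^2 is the minimal polynomial, and the product (x - 1)^3 is the characteristic polynomial.

x - 1, (x - 1)^2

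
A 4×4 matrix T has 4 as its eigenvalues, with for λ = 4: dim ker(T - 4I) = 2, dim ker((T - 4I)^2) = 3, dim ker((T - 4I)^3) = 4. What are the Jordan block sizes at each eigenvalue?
λ = 4: successive nullity increments [2, 1, 1] count blocks of size ≥ k; block sizes are [3, 1].

Jordan blocks: (4, 3), (4, 1)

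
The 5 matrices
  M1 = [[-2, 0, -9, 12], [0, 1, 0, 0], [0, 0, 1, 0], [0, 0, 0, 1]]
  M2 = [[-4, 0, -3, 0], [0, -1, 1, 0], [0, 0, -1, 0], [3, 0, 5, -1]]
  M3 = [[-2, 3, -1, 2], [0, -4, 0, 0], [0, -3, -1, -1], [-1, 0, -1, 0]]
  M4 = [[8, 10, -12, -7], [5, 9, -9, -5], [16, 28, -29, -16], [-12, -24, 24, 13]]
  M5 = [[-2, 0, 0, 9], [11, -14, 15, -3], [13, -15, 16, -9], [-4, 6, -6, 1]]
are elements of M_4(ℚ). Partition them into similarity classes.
4 classes: {M1}, {M2}, {M3}, {M4, M5}

Characteristic polynomials: χ_{M1} = (x - 1)^3(x + 2), χ_{M2} = (x + 1)^3(x + 4), χ_{M3} = (x + 1)^3(x + 4), χ_{M4} = (x - 1)^3(x + 2), χ_{M5} = (x - 1)^3(x + 2).

{M1}: invariant factors x - 1, x - 1, (x - 1)(x + 2).

{M2}: invariant factors x + 1, (x + 1)^2(x + 4).

{M3}: invariant factors (x + 1)^3(x + 4).

{M4, M5}: invariant factors x - 1, (x - 1)^2(x + 2).

Matrices are similar if and only if their invariant-factor lists agree; the partition into similarity classes is {M1}, {M2}, {M3}, {M4, M5}.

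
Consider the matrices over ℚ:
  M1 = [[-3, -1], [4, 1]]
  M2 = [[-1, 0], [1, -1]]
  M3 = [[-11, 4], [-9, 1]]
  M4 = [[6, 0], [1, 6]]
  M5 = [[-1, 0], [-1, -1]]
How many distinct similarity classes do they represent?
Characteristic polynomials: χ_{M1} = (x + 1)^2, χ_{M2} = (x + 1)^2, χ_{M3} = (x + 5)^2, χ_{M4} = (x - 6)^2, χ_{M5} = (x + 1)^2.

{M1, M2, M5}: invariant factors (x + 1)^2.

{M3}: invariant factors (x + 5)^2.

{M4}: invariant factors (x - 6)^2.

Matrices are similar if and only if their invariant-factor lists agree; the partition into similarity classes is {M1, M2, M5}, {M3}, {M4}.

3 classes: {M1, M2, M5}, {M3}, {M4}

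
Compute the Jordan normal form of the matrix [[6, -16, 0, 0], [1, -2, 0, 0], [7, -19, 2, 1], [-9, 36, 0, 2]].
J = [[2, 1, 0, 0], [0, 2, 0, 0], [0, 0, 2, 1], [0, 0, 0, 2]]

The characteristic polynomial is det(xI - A) = (x - 2)^4, so the eigenvalues are 2 (algebraic multiplicity 4).

For λ = 2: rank(A - 2I) = 2, rank((A - 2I)^2) = 0. The eigenspace has dimension 4 - 2 = 2, so there are 2 Jordan blocks; the rank sequence gives block sizes [2, 2].

Assembling the blocks gives the Jordan form J above.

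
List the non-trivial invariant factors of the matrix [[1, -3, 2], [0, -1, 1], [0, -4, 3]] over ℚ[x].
The Jordan structure of A has elementary divisors (x - 1)^3. Arranging the block sizes at each eigenvalue in decreasing order and taking row products gives the invariant factors.

Invariant factors (smallest first, each dividing the next): (x - 1)^3.

Check: the last factor (x - 1)^3 is the minimal polynomial, and the product (x - 1)^3 is the characteristic polynomial.

(x - 1)^3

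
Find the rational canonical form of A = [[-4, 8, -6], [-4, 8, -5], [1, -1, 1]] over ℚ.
The invariant factors of A (the non-unit diagonal entries of the Smith normal form of xI - A over ℚ[x]) are (x - 4)(x^2 - x + 1), each dividing the next. The characteristic polynomial is their product, (x - 4)(x^2 - x + 1).

The rational canonical form is the block-diagonal matrix of companion matrices C(f_i):
R = [[0, 0, 4], [1, 0, -5], [0, 1, 5]].

Note the characteristic polynomial does not split into linear factors over ℚ, so A has no Jordan form over ℚ; the rational canonical form exists over any field.

R = [[0, 0, 4], [1, 0, -5], [0, 1, 5]]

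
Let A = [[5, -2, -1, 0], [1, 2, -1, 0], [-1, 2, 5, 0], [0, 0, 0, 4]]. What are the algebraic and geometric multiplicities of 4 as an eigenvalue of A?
The characteristic polynomial is (x - 4)^4, so the factor x - 4 appears with exponent 4: the algebraic multiplicity is 4.

rank(A - 4I) = 1, so the eigenspace has dimension 4 - 1 = 3: the geometric multiplicity is 3.

Since 3 < 4, A is not diagonalizable.

algebraic multiplicity 4, geometric multiplicity 3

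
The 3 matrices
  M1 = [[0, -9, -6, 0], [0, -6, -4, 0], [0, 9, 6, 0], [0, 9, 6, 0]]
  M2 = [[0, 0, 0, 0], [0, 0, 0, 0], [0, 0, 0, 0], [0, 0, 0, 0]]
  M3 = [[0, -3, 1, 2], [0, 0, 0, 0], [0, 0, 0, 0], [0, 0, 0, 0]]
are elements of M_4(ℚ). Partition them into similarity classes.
2 classes: {M1, M3}, {M2}

Characteristic polynomials: χ_{M1} = x^4, χ_{M2} = x^4, χ_{M3} = x^4.

{M1, M3}: invariant factors x, x, x^2.

{M2}: invariant factors x, x, x, x.

Matrices are similar if and only if their invariant-factor lists agree; the partition into similarity classes is {M1, M3}, {M2}.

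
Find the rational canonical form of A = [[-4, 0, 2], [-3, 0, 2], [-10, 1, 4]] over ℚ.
R = [[0, 0, 2], [1, 0, -2], [0, 1, 0]]

The invariant factors of A (the non-unit diagonal entries of the Smith normal form of xI - A over ℚ[x]) are x^3 + 2x - 2, each dividing the next. The characteristic polynomial is their product, x^3 + 2x - 2.

The rational canonical form is the block-diagonal matrix of companion matrices C(f_i):
R = [[0, 0, 2], [1, 0, -2], [0, 1, 0]].

Note the characteristic polynomial does not split into linear factors over ℚ, so A has no Jordan form over ℚ; the rational canonical form exists over any field.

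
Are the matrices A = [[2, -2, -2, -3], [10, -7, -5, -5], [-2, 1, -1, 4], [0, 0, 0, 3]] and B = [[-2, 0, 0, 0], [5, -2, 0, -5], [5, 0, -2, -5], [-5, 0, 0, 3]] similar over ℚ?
No.

Both have characteristic polynomial (x - 3)(x + 2)^3, but the minimal polynomial of A is (x - 3)(x + 2)^2 while the minimal polynomial of B is (x - 3)(x + 2). The minimal polynomial is a similarity invariant, so A and B are not similar.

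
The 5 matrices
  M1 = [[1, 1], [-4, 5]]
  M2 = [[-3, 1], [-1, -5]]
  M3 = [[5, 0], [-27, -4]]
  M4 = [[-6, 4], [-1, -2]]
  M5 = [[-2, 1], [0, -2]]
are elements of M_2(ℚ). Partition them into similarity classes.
Characteristic polynomials: χ_{M1} = (x - 3)^2, χ_{M2} = (x + 4)^2, χ_{M3} = (x - 5)(x + 4), χ_{M4} = (x + 4)^2, χ_{M5} = (x + 2)^2.

{M1}: invariant factors (x - 3)^2.

{M2, M4}: invariant factors (x + 4)^2.

{M3}: invariant factors (x - 5)(x + 4).

{M5}: invariant factors (x + 2)^2.

Matrices are similar if and only if their invariant-factor lists agree; the partition into similarity classes is {M1}, {M2, M4}, {M3}, {M5}.

4 classes: {M1}, {M2, M4}, {M3}, {M5}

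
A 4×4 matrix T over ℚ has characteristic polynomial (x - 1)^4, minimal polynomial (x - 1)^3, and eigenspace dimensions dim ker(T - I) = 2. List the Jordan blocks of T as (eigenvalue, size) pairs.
Jordan blocks: (1, 3), (1, 1)

λ = 1: algebraic multiplicity 4 (exponent in χ_T), largest block size 3 (exponent in m_T), 2 blocks (geometric multiplicity). These force block sizes [3, 1].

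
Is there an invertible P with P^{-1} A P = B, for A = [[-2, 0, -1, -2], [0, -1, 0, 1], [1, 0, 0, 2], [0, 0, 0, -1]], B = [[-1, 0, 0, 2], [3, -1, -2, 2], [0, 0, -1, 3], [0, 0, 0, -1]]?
Two matrices over a field are similar if and only if they have the same invariant factors.

Both A and B have characteristic polynomial (x + 1)^4 and minimal polynomial (x + 1)^2. Computing further, both have invariant factors (x + 1)^2, (x + 1)^2. Hence A and B are similar.

Yes.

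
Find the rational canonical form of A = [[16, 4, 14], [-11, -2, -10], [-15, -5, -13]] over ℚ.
The invariant factors of A (the non-unit diagonal entries of the Smith normal form of xI - A over ℚ[x]) are (x + 3)(x^2 - 4x + 2), each dividing the next. The characteristic polynomial is their product, (x + 3)(x^2 - 4x + 2).

The rational canonical form is the block-diagonal matrix of companion matrices C(f_i):
R = [[0, 0, -6], [1, 0, 10], [0, 1, 1]].

Note the characteristic polynomial does not split into linear factors over ℚ, so A has no Jordan form over ℚ; the rational canonical form exists over any field.

R = [[0, 0, -6], [1, 0, 10], [0, 1, 1]]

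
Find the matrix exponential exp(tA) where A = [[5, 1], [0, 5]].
A has Jordan form J = [[5, 1], [0, 5]] with A = PJP^{-1}, so e^{tA} = P e^{tJ} P^{-1}.

For a Jordan block J_k(λ), e^{tJ_k(λ)} = e^{λt} · (I + tN + t^2 N^2/2! + ... + t^{k-1} N^{k-1}/(k-1)!) where N is the nilpotent superdiagonal part.

Assembling the blocks and conjugating back gives the entries of e^{tA} as shown above.

e^{tA} = [[e^{5*t}, t*e^{5*t}], [0, e^{5*t}]]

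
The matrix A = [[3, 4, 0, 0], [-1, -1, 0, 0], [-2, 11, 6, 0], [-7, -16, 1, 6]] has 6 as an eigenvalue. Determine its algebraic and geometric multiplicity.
The characteristic polynomial is (x - 6)^2(x - 1)^2, so the factor x - 6 appears with exponent 2: the algebraic multiplicity is 2.

rank(A - 6I) = 3, so the eigenspace has dimension 4 - 3 = 1: the geometric multiplicity is 1.

Since 1 < 2, A is not diagonalizable.

algebraic multiplicity 2, geometric multiplicity 1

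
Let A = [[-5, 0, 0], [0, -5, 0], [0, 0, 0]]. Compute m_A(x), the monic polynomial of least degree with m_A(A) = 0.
m_A(x) = x(x + 5)

The characteristic polynomial factors as x(x + 5)^2. The minimal polynomial is ∏(x - λ)^{k_λ} where k_λ is the size of the largest Jordan block at λ.

For λ = -5: rank(A + 5I) = 1, and the largest Jordan block has size 1 (the smallest k with rank((A + 5I)^k) = rank((A + 5I)^(k+1))).
For λ = 0: rank(A) = 2, and the largest Jordan block has size 1 (the smallest k with rank(A^k) = rank(A^(k+1))).

So m_A(x) = x(x + 5).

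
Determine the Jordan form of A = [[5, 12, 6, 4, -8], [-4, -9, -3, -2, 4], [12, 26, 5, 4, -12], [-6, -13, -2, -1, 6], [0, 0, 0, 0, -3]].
The characteristic polynomial is det(xI - A) = (x - 1)^3(x + 3)^2, so the eigenvalues are -3 (algebraic multiplicity 2), 1 (algebraic multiplicity 3).

For λ = -3: rank(A + 3I) = 3. The eigenspace has dimension 5 - 3 = 2, so there are 2 Jordan blocks; the rank sequence gives block sizes [1, 1].

For λ = 1: rank(A - I) = 4, rank((A - I)^2) = 3, rank((A - I)^3) = 2. The eigenspace has dimension 5 - 4 = 1, so there is 1 Jordan block; the rank sequence gives block sizes [3].

Assembling the blocks gives the Jordan form J above.

J = [[-3, 0, 0, 0, 0], [0, -3, 0, 0, 0], [0, 0, 1, 1, 0], [0, 0, 0, 1, 1], [0, 0, 0, 0, 1]]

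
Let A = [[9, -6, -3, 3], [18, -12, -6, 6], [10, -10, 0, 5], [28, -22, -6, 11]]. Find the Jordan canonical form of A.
J = [[0, 0, 0, 0], [0, 0, 0, 0], [0, 0, 3, 0], [0, 0, 0, 5]]

The characteristic polynomial is det(xI - A) = x^2(x - 5)(x - 3), so the eigenvalues are 0 (algebraic multiplicity 2), 3 (algebraic multiplicity 1), 5 (algebraic multiplicity 1).

For λ = 0: rank(A) = 2. The eigenspace has dimension 4 - 2 = 2, so there are 2 Jordan blocks; the rank sequence gives block sizes [1, 1].

For λ = 3: algebraic multiplicity 1 gives one 1×1 block.

For λ = 5: algebraic multiplicity 1 gives one 1×1 block.

Assembling the blocks gives the Jordan form J above.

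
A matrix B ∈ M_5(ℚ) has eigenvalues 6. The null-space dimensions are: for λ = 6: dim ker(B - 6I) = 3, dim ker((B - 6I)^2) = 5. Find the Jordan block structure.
λ = 6: successive nullity increments [3, 2] count blocks of size ≥ k; block sizes are [2, 2, 1].

Jordan blocks: (6, 2), (6, 2), (6, 1)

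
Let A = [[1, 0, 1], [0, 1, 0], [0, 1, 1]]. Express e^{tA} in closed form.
A has Jordan form J = [[1, 1, 0], [0, 1, 1], [0, 0, 1]] with A = PJP^{-1}, so e^{tA} = P e^{tJ} P^{-1}.

For a Jordan block J_k(λ), e^{tJ_k(λ)} = e^{λt} · (I + tN + t^2 N^2/2! + ... + t^{k-1} N^{k-1}/(k-1)!) where N is the nilpotent superdiagonal part.

Assembling the blocks and conjugating back gives the entries of e^{tA} as shown above.

e^{tA} = [[e^{t}, t^2*e^{t}/2, t*e^{t}], [0, e^{t}, 0], [0, t*e^{t}, e^{t}]]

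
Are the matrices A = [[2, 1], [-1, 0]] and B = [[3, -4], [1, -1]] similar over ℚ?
Yes.

Two matrices over a field are similar if and only if they have the same invariant factors.

Both A and B have characteristic polynomial (x - 1)^2 and minimal polynomial (x - 1)^2. Computing further, both have invariant factors (x - 1)^2. Hence A and B are similar.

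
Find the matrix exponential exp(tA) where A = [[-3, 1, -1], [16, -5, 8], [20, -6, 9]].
e^{tA} = [[(1 - 2*t)*e^{-t}, t*e^{-t}, -t*e^{-t}], [(4*e^{4*t} - 4)*e^{-t}, (2 - e^{4*t})*e^{-t}, (2*e^{4*t} - 2)*e^{-t}], [4*(t + e^{4*t} - 1)*e^{-t}, (-2*t - e^{4*t} + 1)*e^{-t}, (2*t + 2*e^{4*t} - 1)*e^{-t}]]

A has Jordan form J = [[-1, 1, 0], [0, -1, 0], [0, 0, 3]] with A = PJP^{-1}, so e^{tA} = P e^{tJ} P^{-1}.

For a Jordan block J_k(λ), e^{tJ_k(λ)} = e^{λt} · (I + tN + t^2 N^2/2! + ... + t^{k-1} N^{k-1}/(k-1)!) where N is the nilpotent superdiagonal part.

Assembling the blocks and conjugating back gives the entries of e^{tA} as shown above.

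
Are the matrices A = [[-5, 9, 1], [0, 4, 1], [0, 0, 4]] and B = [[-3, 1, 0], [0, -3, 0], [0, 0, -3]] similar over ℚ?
No.

trace(A) = 3 but trace(B) = -9. The trace is a similarity invariant, so A and B are not similar.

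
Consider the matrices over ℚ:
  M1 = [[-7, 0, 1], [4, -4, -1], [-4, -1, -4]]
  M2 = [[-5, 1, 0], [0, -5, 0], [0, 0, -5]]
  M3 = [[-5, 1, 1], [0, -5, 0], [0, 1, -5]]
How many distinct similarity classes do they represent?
2 classes: {M1, M3}, {M2}

Characteristic polynomials: χ_{M1} = (x + 5)^3, χ_{M2} = (x + 5)^3, χ_{M3} = (x + 5)^3.

{M1, M3}: invariant factors (x + 5)^3.

{M2}: invariant factors x + 5, (x + 5)^2.

Matrices are similar if and only if their invariant-factor lists agree; the partition into similarity classes is {M1, M3}, {M2}.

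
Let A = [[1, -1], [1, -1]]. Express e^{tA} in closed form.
e^{tA} = [[t + 1, -t], [t, 1 - t]]

A has Jordan form J = [[0, 1], [0, 0]] with A = PJP^{-1}, so e^{tA} = P e^{tJ} P^{-1}.

For a Jordan block J_k(λ), e^{tJ_k(λ)} = e^{λt} · (I + tN + t^2 N^2/2! + ... + t^{k-1} N^{k-1}/(k-1)!) where N is the nilpotent superdiagonal part.

Assembling the blocks and conjugating back gives the entries of e^{tA} as shown above.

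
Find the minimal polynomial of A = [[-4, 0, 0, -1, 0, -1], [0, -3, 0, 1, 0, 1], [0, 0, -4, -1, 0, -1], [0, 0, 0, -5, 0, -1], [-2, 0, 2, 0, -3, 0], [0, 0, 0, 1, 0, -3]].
The characteristic polynomial factors as (x + 3)^2(x + 4)^4. The minimal polynomial is ∏(x - λ)^{k_λ} where k_λ is the size of the largest Jordan block at λ.

For λ = -4: rank(A + 4I) = 3, and the largest Jordan block has size 2 (the smallest k with rank((A + 4I)^k) = rank((A + 4I)^(k+1))).
For λ = -3: rank(A + 3I) = 4, and the largest Jordan block has size 1 (the smallest k with rank((A + 3I)^k) = rank((A + 3I)^(k+1))).

So m_A(x) = (x + 3)(x + 4)^2.

m_A(x) = (x + 3)(x + 4)^2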